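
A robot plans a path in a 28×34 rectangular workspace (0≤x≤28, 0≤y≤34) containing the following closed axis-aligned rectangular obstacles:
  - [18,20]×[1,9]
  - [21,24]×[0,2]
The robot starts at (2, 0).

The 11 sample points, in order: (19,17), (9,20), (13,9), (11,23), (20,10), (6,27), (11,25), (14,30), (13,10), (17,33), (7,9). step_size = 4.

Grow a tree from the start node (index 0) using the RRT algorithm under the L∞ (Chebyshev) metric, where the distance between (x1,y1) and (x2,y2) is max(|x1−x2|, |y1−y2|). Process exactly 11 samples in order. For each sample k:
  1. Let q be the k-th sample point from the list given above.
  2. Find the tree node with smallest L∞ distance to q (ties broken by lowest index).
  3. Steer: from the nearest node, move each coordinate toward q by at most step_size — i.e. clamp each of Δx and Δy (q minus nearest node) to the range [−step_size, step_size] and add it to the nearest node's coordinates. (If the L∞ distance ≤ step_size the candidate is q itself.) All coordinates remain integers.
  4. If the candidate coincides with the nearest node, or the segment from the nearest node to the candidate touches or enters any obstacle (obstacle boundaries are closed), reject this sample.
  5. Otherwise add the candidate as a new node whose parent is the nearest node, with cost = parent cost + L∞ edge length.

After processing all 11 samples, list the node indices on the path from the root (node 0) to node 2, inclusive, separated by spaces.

1. q=(19,17) nearest=0 d=17 new=(6,4) → add node 1 parent=0 cost=4
2. q=(9,20) nearest=1 d=16 new=(9,8) → add node 2 parent=1 cost=8
3. q=(13,9) nearest=2 d=4 new=(13,9) → add node 3 parent=2 cost=12
4. q=(11,23) nearest=3 d=14 new=(11,13) → add node 4 parent=3 cost=16
5. q=(20,10) nearest=3 d=7 new=(17,10) → add node 5 parent=3 cost=16
6. q=(6,27) nearest=4 d=14 new=(7,17) → add node 6 parent=4 cost=20
7. q=(11,25) nearest=6 d=8 new=(11,21) → add node 7 parent=6 cost=24
8. q=(14,30) nearest=7 d=9 new=(14,25) → add node 8 parent=7 cost=28
9. q=(13,10) nearest=3 d=1 new=(13,10) → add node 9 parent=3 cost=13
10. q=(17,33) nearest=8 d=8 new=(17,29) → add node 10 parent=8 cost=32
11. q=(7,9) nearest=2 d=2 new=(7,9) → add node 11 parent=2 cost=10

Path: 0 1 2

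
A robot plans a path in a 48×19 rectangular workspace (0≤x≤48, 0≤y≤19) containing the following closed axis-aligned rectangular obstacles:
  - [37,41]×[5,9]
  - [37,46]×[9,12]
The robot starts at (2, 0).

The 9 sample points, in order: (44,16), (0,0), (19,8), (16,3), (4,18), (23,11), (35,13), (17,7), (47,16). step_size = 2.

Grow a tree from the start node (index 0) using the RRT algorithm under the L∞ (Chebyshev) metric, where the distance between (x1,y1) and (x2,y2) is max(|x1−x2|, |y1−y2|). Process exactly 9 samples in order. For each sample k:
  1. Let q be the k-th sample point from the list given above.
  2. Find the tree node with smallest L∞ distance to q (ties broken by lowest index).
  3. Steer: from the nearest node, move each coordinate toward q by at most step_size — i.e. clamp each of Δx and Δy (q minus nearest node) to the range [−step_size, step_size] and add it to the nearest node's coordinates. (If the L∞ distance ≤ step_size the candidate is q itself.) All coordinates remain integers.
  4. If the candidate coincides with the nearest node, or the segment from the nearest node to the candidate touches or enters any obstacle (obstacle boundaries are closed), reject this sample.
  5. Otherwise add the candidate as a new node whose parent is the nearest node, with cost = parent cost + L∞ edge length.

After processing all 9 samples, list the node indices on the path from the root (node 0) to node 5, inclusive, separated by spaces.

1. q=(44,16) nearest=0 d=42 new=(4,2) → add node 1 parent=0 cost=2
2. q=(0,0) nearest=0 d=2 new=(0,0) → add node 2 parent=0 cost=2
3. q=(19,8) nearest=1 d=15 new=(6,4) → add node 3 parent=1 cost=4
4. q=(16,3) nearest=3 d=10 new=(8,3) → add node 4 parent=3 cost=6
5. q=(4,18) nearest=3 d=14 new=(4,6) → add node 5 parent=3 cost=6
6. q=(23,11) nearest=4 d=15 new=(10,5) → add node 6 parent=4 cost=8
7. q=(35,13) nearest=6 d=25 new=(12,7) → add node 7 parent=6 cost=10
8. q=(17,7) nearest=7 d=5 new=(14,7) → add node 8 parent=7 cost=12
9. q=(47,16) nearest=8 d=33 new=(16,9) → add node 9 parent=8 cost=14

Path: 0 1 3 5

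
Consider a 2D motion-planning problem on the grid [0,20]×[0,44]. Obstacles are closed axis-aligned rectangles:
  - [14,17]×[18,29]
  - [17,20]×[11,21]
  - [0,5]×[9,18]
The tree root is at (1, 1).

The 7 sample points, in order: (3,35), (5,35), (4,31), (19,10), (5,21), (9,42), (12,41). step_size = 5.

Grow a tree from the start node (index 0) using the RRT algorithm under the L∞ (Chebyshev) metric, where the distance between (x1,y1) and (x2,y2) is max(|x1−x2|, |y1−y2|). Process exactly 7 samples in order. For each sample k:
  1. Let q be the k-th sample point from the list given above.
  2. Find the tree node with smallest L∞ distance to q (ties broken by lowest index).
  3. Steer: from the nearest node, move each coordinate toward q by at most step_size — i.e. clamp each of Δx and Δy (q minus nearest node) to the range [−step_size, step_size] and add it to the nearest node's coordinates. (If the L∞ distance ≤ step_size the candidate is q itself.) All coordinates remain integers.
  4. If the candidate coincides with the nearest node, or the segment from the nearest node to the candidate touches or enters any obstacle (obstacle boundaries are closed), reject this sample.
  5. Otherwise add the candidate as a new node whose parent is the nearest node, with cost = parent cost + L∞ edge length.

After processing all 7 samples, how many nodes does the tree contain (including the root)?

1. q=(3,35) nearest=0 d=34 new=(3,6) → add node 1 parent=0 cost=5
2. q=(5,35) nearest=1 d=29 new=(5,11) → blocked by [0,5]×[9,18], reject
3. q=(4,31) nearest=1 d=25 new=(4,11) → blocked by [0,5]×[9,18], reject
4. q=(19,10) nearest=1 d=16 new=(8,10) → add node 2 parent=1 cost=10
5. q=(5,21) nearest=2 d=11 new=(5,15) → blocked by [0,5]×[9,18], reject
6. q=(9,42) nearest=2 d=32 new=(9,15) → add node 3 parent=2 cost=15
7. q=(12,41) nearest=3 d=26 new=(12,20) → add node 4 parent=3 cost=20

Node count: 5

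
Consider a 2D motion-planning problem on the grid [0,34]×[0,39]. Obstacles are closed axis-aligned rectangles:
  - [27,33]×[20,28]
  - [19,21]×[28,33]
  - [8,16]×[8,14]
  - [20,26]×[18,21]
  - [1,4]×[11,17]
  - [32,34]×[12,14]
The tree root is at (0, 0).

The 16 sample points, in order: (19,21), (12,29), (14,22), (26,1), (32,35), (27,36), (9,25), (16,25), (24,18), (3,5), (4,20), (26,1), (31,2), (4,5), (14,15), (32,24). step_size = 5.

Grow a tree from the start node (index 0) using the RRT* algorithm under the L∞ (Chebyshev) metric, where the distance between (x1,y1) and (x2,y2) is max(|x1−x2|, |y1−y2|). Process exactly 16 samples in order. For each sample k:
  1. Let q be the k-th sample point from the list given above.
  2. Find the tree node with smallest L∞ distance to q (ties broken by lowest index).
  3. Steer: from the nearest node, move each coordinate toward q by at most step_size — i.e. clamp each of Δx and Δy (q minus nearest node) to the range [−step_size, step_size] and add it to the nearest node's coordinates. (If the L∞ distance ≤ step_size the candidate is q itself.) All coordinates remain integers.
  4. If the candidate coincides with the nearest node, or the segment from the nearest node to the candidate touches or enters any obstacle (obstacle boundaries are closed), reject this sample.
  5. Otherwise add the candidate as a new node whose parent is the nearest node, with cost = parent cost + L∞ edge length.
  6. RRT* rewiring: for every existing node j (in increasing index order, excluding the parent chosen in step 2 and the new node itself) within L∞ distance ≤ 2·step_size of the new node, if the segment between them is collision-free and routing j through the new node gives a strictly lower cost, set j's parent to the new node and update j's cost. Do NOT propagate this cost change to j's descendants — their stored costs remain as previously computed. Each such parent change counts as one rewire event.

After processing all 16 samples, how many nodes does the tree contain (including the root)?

1. q=(19,21) nearest=0 d=21 new=(5,5) → add node 1 parent=0 cost=5
2. q=(12,29) nearest=1 d=24 new=(10,10) → blocked by [8,16]×[8,14], reject
3. q=(14,22) nearest=1 d=17 new=(10,10) → blocked by [8,16]×[8,14], reject
4. q=(26,1) nearest=1 d=21 new=(10,1) → add node 2 parent=1 cost=10
5. q=(32,35) nearest=1 d=30 new=(10,10) → blocked by [8,16]×[8,14], reject
6. q=(27,36) nearest=1 d=31 new=(10,10) → blocked by [8,16]×[8,14], reject
7. q=(9,25) nearest=1 d=20 new=(9,10) → blocked by [8,16]×[8,14], reject
8. q=(16,25) nearest=1 d=20 new=(10,10) → blocked by [8,16]×[8,14], reject
9. q=(24,18) nearest=2 d=17 new=(15,6) → add node 3 parent=2 cost=15
10. q=(3,5) nearest=1 d=2 new=(3,5) → add node 4 parent=1 cost=7
11. q=(4,20) nearest=3 d=14 new=(10,11) → blocked by [8,16]×[8,14], reject
12. q=(26,1) nearest=3 d=11 new=(20,1) → add node 5 parent=3 cost=20
13. q=(31,2) nearest=5 d=11 new=(25,2) → add node 6 parent=5 cost=25
14. q=(4,5) nearest=1 d=1 new=(4,5) → add node 7 parent=1 cost=6
15. q=(14,15) nearest=3 d=9 new=(14,11) → blocked by [8,16]×[8,14], reject
16. q=(32,24) nearest=3 d=18 new=(20,11) → add node 8 parent=3 cost=20

Node count: 9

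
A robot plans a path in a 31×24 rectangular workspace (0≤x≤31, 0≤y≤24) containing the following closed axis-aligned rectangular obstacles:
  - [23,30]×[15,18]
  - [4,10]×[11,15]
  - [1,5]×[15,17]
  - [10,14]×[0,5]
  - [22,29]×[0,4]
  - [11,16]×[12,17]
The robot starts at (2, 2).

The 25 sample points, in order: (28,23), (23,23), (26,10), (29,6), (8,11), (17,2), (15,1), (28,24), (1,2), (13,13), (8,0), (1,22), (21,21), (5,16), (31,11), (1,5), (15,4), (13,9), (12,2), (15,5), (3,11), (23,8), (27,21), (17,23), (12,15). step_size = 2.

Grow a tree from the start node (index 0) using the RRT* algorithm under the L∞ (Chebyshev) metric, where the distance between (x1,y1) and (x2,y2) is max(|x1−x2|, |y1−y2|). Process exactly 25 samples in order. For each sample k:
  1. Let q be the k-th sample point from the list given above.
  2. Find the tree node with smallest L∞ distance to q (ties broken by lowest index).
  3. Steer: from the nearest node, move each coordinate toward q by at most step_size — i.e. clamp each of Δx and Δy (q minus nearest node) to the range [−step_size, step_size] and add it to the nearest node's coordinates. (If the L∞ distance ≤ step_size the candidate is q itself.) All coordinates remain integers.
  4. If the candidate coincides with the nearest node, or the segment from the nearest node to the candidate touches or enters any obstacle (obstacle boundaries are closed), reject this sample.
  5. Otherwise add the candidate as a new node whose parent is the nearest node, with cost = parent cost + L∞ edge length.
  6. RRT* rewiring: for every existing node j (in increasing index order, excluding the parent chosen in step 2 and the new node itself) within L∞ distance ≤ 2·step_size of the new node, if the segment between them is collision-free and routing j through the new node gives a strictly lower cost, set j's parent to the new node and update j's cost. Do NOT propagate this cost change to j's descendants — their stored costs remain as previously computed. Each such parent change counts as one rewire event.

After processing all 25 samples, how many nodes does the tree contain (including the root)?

1. q=(28,23) nearest=0 d=26 new=(4,4) → add node 1 parent=0 cost=2
2. q=(23,23) nearest=1 d=19 new=(6,6) → add node 2 parent=1 cost=4
3. q=(26,10) nearest=2 d=20 new=(8,8) → add node 3 parent=2 cost=6
4. q=(29,6) nearest=3 d=21 new=(10,6) → add node 4 parent=3 cost=8
5. q=(8,11) nearest=3 d=3 new=(8,10) → add node 5 parent=3 cost=8
6. q=(17,2) nearest=4 d=7 new=(12,4) → blocked by [10,14]×[0,5], reject
7. q=(15,1) nearest=4 d=5 new=(12,4) → blocked by [10,14]×[0,5], reject
8. q=(28,24) nearest=4 d=18 new=(12,8) → add node 6 parent=4 cost=10
9. q=(1,2) nearest=0 d=1 new=(1,2) → add node 7 parent=0 cost=1
10. q=(13,13) nearest=3 d=5 new=(10,10) → add node 8 parent=3 cost=8
11. q=(8,0) nearest=1 d=4 new=(6,2) → add node 9 parent=1 cost=4
12. q=(1,22) nearest=5 d=12 new=(6,12) → blocked by [4,10]×[11,15], reject
13. q=(21,21) nearest=8 d=11 new=(12,12) → blocked by [11,16]×[12,17], reject
14. q=(5,16) nearest=5 d=6 new=(6,12) → blocked by [4,10]×[11,15], reject
15. q=(31,11) nearest=6 d=19 new=(14,10) → add node 10 parent=6 cost=12
16. q=(1,5) nearest=0 d=3 new=(1,4) → add node 11 parent=0 cost=2
17. q=(15,4) nearest=6 d=4 new=(14,6) → add node 12 parent=6 cost=12
18. q=(13,9) nearest=6 d=1 new=(13,9) → add node 13 parent=6 cost=11
19. q=(12,2) nearest=4 d=4 new=(12,4) → blocked by [10,14]×[0,5], reject
20. q=(15,5) nearest=12 d=1 new=(15,5) → add node 14 parent=12 cost=13
21. q=(3,11) nearest=2 d=5 new=(4,8) → add node 15 parent=2 cost=6
22. q=(23,8) nearest=14 d=8 new=(17,7) → add node 16 parent=14 cost=15
23. q=(27,21) nearest=10 d=13 new=(16,12) → blocked by [11,16]×[12,17], reject
24. q=(17,23) nearest=5 d=13 new=(10,12) → blocked by [4,10]×[11,15], reject
25. q=(12,15) nearest=5 d=5 new=(10,12) → blocked by [4,10]×[11,15], reject

Node count: 17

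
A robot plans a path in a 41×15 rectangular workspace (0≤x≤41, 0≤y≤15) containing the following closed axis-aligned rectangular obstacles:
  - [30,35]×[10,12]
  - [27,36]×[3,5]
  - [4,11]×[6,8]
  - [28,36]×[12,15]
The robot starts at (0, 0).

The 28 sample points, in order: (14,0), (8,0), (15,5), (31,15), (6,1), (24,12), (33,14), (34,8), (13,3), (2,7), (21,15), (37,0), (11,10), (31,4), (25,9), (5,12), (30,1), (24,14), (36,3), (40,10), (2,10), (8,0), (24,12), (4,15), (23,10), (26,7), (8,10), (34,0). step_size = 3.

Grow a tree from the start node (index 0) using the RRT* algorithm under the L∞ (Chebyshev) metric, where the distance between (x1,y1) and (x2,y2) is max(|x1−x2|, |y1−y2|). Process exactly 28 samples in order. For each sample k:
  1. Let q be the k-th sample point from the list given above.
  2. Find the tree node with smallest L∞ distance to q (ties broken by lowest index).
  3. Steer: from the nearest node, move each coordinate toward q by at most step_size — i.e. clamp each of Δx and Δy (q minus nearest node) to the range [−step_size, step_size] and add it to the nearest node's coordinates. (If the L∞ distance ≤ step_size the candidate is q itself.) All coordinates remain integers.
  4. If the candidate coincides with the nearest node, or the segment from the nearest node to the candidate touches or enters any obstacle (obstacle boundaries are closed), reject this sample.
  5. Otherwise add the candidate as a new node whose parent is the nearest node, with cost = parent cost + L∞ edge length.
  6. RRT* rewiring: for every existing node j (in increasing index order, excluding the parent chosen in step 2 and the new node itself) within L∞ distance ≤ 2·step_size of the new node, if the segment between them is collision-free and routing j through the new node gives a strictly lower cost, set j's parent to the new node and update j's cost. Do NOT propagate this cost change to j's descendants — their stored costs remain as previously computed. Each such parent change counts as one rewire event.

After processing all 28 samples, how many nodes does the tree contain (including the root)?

1. q=(14,0) nearest=0 d=14 new=(3,0) → add node 1 parent=0 cost=3
2. q=(8,0) nearest=1 d=5 new=(6,0) → add node 2 parent=1 cost=6
3. q=(15,5) nearest=2 d=9 new=(9,3) → add node 3 parent=2 cost=9
4. q=(31,15) nearest=3 d=22 new=(12,6) → add node 4 parent=3 cost=12
5. q=(6,1) nearest=2 d=1 new=(6,1) → add node 5 parent=2 cost=7
6. q=(24,12) nearest=4 d=12 new=(15,9) → add node 6 parent=4 cost=15
7. q=(33,14) nearest=6 d=18 new=(18,12) → add node 7 parent=6 cost=18
8. q=(34,8) nearest=7 d=16 new=(21,9) → add node 8 parent=7 cost=21
9. q=(13,3) nearest=4 d=3 new=(13,3) → add node 9 parent=4 cost=15
10. q=(2,7) nearest=5 d=6 new=(3,4) → add node 10 parent=5 cost=10
11. q=(21,15) nearest=7 d=3 new=(21,15) → add node 11 parent=7 cost=21
12. q=(37,0) nearest=8 d=16 new=(24,6) → add node 12 parent=8 cost=24
13. q=(11,10) nearest=4 d=4 new=(11,9) → add node 13 parent=4 cost=15
14. q=(31,4) nearest=12 d=7 new=(27,4) → blocked by [27,36]×[3,5], reject
15. q=(25,9) nearest=12 d=3 new=(25,9) → add node 14 parent=12 cost=27
16. q=(5,12) nearest=13 d=6 new=(8,12) → add node 15 parent=13 cost=18
17. q=(30,1) nearest=12 d=6 new=(27,3) → blocked by [27,36]×[3,5], reject
18. q=(24,14) nearest=11 d=3 new=(24,14) → add node 16 parent=11 cost=24
19. q=(36,3) nearest=14 d=11 new=(28,6) → add node 17 parent=14 cost=30
20. q=(40,10) nearest=17 d=12 new=(31,9) → add node 18 parent=17 cost=33
21. q=(2,10) nearest=10 d=6 new=(2,7) → add node 19 parent=10 cost=13
22. q=(8,0) nearest=2 d=2 new=(8,0) → add node 20 parent=2 cost=8; rewire 9→20 (13<15)
23. q=(24,12) nearest=16 d=2 new=(24,12) → add node 21 parent=16 cost=26
24. q=(4,15) nearest=15 d=4 new=(5,15) → add node 22 parent=15 cost=21
25. q=(23,10) nearest=8 d=2 new=(23,10) → add node 23 parent=8 cost=23; rewire 14→23 (25<27); rewire 17→23 (28<30); rewire 21→23 (25<26)
26. q=(26,7) nearest=12 d=2 new=(26,7) → add node 24 parent=12 cost=26; rewire 18→24 (31<33)
27. q=(8,10) nearest=15 d=2 new=(8,10) → add node 25 parent=15 cost=20
28. q=(34,0) nearest=17 d=6 new=(31,3) → blocked by [27,36]×[3,5], reject

Node count: 26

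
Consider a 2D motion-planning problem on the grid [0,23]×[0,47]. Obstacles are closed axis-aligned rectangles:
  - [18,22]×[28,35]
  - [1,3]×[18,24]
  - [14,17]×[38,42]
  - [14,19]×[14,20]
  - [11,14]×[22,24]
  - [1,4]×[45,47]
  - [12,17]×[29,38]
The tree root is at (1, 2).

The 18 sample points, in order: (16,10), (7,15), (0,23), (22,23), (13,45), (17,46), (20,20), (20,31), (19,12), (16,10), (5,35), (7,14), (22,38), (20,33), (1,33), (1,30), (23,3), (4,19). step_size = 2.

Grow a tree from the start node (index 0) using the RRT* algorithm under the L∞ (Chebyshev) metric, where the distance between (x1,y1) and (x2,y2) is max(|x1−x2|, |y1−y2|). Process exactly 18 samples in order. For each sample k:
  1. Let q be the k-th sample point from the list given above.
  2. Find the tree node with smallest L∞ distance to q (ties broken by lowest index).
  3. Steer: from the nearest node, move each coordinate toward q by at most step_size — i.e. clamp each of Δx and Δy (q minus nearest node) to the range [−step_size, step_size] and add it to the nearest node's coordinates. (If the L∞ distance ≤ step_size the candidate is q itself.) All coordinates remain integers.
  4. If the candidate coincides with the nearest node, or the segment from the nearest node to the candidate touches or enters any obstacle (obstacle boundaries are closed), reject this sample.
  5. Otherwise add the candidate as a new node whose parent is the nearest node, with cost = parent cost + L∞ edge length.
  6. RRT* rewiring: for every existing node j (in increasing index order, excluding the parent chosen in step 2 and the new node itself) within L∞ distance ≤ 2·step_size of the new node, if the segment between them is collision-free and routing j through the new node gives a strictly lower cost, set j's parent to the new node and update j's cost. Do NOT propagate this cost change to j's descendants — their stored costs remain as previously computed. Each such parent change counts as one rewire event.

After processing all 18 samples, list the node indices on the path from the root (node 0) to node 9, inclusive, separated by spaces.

1. q=(16,10) nearest=0 d=15 new=(3,4) → add node 1 parent=0 cost=2
2. q=(7,15) nearest=1 d=11 new=(5,6) → add node 2 parent=1 cost=4
3. q=(0,23) nearest=2 d=17 new=(3,8) → add node 3 parent=2 cost=6
4. q=(22,23) nearest=2 d=17 new=(7,8) → add node 4 parent=2 cost=6
5. q=(13,45) nearest=3 d=37 new=(5,10) → add node 5 parent=3 cost=8
6. q=(17,46) nearest=5 d=36 new=(7,12) → add node 6 parent=5 cost=10
7. q=(20,20) nearest=4 d=13 new=(9,10) → add node 7 parent=4 cost=8
8. q=(20,31) nearest=6 d=19 new=(9,14) → add node 8 parent=6 cost=12
9. q=(19,12) nearest=7 d=10 new=(11,12) → add node 9 parent=7 cost=10
10. q=(16,10) nearest=9 d=5 new=(13,10) → add node 10 parent=9 cost=12
11. q=(5,35) nearest=8 d=21 new=(7,16) → add node 11 parent=8 cost=14
12. q=(7,14) nearest=6 d=2 new=(7,14) → add node 12 parent=6 cost=12
13. q=(22,38) nearest=11 d=22 new=(9,18) → add node 13 parent=11 cost=16
14. q=(20,33) nearest=13 d=15 new=(11,20) → add node 14 parent=13 cost=18
15. q=(1,33) nearest=14 d=13 new=(9,22) → add node 15 parent=14 cost=20
16. q=(1,30) nearest=15 d=8 new=(7,24) → add node 16 parent=15 cost=22
17. q=(23,3) nearest=10 d=10 new=(15,8) → add node 17 parent=10 cost=14
18. q=(4,19) nearest=11 d=3 new=(5,18) → add node 18 parent=11 cost=16

Path: 0 1 2 4 7 9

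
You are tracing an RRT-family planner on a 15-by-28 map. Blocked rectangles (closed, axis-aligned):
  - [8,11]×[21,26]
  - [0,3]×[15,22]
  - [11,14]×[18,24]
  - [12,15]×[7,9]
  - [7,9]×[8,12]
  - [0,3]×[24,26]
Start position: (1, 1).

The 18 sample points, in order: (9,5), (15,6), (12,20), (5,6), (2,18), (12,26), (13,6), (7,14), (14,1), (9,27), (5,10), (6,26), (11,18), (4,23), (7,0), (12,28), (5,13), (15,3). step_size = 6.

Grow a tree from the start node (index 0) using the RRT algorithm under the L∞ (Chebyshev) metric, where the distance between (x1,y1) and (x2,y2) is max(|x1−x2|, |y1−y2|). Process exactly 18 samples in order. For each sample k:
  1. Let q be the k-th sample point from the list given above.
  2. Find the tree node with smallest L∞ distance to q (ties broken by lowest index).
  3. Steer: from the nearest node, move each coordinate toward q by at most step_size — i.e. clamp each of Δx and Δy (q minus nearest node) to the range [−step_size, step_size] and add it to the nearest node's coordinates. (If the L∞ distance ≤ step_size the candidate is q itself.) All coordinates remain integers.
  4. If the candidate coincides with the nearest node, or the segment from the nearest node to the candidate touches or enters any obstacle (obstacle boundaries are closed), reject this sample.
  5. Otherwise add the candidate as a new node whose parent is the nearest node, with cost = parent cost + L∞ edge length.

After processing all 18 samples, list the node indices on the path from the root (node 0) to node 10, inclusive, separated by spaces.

1. q=(9,5) nearest=0 d=8 new=(7,5) → add node 1 parent=0 cost=6
2. q=(15,6) nearest=1 d=8 new=(13,6) → add node 2 parent=1 cost=12
3. q=(12,20) nearest=2 d=14 new=(12,12) → blocked by [12,15]×[7,9], reject
4. q=(5,6) nearest=1 d=2 new=(5,6) → add node 3 parent=1 cost=8
5. q=(2,18) nearest=2 d=12 new=(7,12) → blocked by [12,15]×[7,9], reject
6. q=(12,26) nearest=2 d=20 new=(12,12) → blocked by [12,15]×[7,9], reject
7. q=(13,6) nearest=2 d=0 → coincident, reject
8. q=(7,14) nearest=2 d=8 new=(7,12) → blocked by [12,15]×[7,9], reject
9. q=(14,1) nearest=2 d=5 new=(14,1) → add node 4 parent=2 cost=17
10. q=(9,27) nearest=2 d=21 new=(9,12) → blocked by [12,15]×[7,9], reject
11. q=(5,10) nearest=3 d=4 new=(5,10) → add node 5 parent=3 cost=12
12. q=(6,26) nearest=5 d=16 new=(6,16) → add node 6 parent=5 cost=18
13. q=(11,18) nearest=6 d=5 new=(11,18) → blocked by [11,14]×[18,24], reject
14. q=(4,23) nearest=6 d=7 new=(4,22) → add node 7 parent=6 cost=24
15. q=(7,0) nearest=1 d=5 new=(7,0) → add node 8 parent=1 cost=11
16. q=(12,28) nearest=7 d=8 new=(10,28) → blocked by [8,11]×[21,26], reject
17. q=(5,13) nearest=5 d=3 new=(5,13) → add node 9 parent=5 cost=15
18. q=(15,3) nearest=4 d=2 new=(15,3) → add node 10 parent=4 cost=19

Path: 0 1 2 4 10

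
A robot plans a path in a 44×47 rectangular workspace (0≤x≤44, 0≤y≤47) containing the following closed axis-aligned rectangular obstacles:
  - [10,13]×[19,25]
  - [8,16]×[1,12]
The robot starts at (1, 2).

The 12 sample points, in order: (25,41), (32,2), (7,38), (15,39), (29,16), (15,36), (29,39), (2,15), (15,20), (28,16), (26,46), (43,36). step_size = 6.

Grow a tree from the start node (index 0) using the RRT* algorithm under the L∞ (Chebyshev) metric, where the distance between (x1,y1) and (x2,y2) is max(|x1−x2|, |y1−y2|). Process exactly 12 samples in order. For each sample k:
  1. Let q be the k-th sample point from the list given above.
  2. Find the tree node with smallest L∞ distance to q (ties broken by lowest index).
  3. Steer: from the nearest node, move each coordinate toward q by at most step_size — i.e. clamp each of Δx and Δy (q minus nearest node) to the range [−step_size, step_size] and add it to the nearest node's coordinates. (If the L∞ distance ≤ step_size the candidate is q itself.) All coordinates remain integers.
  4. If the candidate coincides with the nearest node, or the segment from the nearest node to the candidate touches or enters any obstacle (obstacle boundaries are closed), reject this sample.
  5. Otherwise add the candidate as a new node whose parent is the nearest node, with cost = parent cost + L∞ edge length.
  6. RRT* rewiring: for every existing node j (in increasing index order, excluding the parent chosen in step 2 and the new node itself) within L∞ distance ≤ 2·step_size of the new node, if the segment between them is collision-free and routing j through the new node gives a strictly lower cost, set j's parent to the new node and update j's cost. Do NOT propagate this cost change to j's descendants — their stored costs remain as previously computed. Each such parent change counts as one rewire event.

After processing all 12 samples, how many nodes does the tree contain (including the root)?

1. q=(25,41) nearest=0 d=39 new=(7,8) → add node 1 parent=0 cost=6
2. q=(32,2) nearest=1 d=25 new=(13,2) → blocked by [8,16]×[1,12], reject
3. q=(7,38) nearest=1 d=30 new=(7,14) → add node 2 parent=1 cost=12
4. q=(15,39) nearest=2 d=25 new=(13,20) → blocked by [10,13]×[19,25], reject
5. q=(29,16) nearest=1 d=22 new=(13,14) → blocked by [8,16]×[1,12], reject
6. q=(15,36) nearest=2 d=22 new=(13,20) → blocked by [10,13]×[19,25], reject
7. q=(29,39) nearest=2 d=25 new=(13,20) → blocked by [10,13]×[19,25], reject
8. q=(2,15) nearest=2 d=5 new=(2,15) → add node 3 parent=2 cost=17
9. q=(15,20) nearest=2 d=8 new=(13,20) → blocked by [10,13]×[19,25], reject
10. q=(28,16) nearest=1 d=21 new=(13,14) → blocked by [8,16]×[1,12], reject
11. q=(26,46) nearest=3 d=31 new=(8,21) → add node 4 parent=3 cost=23
12. q=(43,36) nearest=4 d=35 new=(14,27) → blocked by [10,13]×[19,25], reject

Node count: 5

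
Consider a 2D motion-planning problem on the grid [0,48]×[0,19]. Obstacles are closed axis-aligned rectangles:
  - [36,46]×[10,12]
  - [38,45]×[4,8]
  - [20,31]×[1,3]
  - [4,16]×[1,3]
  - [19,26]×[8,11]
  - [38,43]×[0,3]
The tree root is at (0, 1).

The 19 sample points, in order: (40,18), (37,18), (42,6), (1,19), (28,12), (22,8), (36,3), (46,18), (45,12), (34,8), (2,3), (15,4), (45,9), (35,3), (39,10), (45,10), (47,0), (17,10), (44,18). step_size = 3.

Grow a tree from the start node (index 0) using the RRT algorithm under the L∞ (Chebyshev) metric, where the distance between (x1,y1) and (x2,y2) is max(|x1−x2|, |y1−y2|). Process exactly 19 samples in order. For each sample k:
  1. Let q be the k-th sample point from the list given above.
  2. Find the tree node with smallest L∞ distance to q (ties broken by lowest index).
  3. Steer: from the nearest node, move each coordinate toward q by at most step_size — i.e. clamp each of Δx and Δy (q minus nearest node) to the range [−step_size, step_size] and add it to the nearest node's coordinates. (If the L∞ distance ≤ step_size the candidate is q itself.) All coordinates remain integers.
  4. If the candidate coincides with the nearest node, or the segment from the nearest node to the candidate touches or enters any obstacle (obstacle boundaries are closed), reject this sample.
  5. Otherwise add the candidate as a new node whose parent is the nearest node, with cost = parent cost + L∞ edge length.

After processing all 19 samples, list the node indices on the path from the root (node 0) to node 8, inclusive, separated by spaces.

1. q=(40,18) nearest=0 d=40 new=(3,4) → add node 1 parent=0 cost=3
2. q=(37,18) nearest=1 d=34 new=(6,7) → add node 2 parent=1 cost=6
3. q=(42,6) nearest=2 d=36 new=(9,6) → add node 3 parent=2 cost=9
4. q=(1,19) nearest=2 d=12 new=(3,10) → add node 4 parent=2 cost=9
5. q=(28,12) nearest=3 d=19 new=(12,9) → add node 5 parent=3 cost=12
6. q=(22,8) nearest=5 d=10 new=(15,8) → add node 6 parent=5 cost=15
7. q=(36,3) nearest=6 d=21 new=(18,5) → add node 7 parent=6 cost=18
8. q=(46,18) nearest=7 d=28 new=(21,8) → blocked by [19,26]×[8,11], reject
9. q=(45,12) nearest=7 d=27 new=(21,8) → blocked by [19,26]×[8,11], reject
10. q=(34,8) nearest=7 d=16 new=(21,8) → blocked by [19,26]×[8,11], reject
11. q=(2,3) nearest=1 d=1 new=(2,3) → add node 8 parent=1 cost=4
12. q=(15,4) nearest=7 d=3 new=(15,4) → add node 9 parent=7 cost=21
13. q=(45,9) nearest=7 d=27 new=(21,8) → blocked by [19,26]×[8,11], reject
14. q=(35,3) nearest=7 d=17 new=(21,3) → blocked by [20,31]×[1,3], reject
15. q=(39,10) nearest=7 d=21 new=(21,8) → blocked by [19,26]×[8,11], reject
16. q=(45,10) nearest=7 d=27 new=(21,8) → blocked by [19,26]×[8,11], reject
17. q=(47,0) nearest=7 d=29 new=(21,2) → blocked by [20,31]×[1,3], reject
18. q=(17,10) nearest=6 d=2 new=(17,10) → add node 10 parent=6 cost=17
19. q=(44,18) nearest=7 d=26 new=(21,8) → blocked by [19,26]×[8,11], reject

Path: 0 1 8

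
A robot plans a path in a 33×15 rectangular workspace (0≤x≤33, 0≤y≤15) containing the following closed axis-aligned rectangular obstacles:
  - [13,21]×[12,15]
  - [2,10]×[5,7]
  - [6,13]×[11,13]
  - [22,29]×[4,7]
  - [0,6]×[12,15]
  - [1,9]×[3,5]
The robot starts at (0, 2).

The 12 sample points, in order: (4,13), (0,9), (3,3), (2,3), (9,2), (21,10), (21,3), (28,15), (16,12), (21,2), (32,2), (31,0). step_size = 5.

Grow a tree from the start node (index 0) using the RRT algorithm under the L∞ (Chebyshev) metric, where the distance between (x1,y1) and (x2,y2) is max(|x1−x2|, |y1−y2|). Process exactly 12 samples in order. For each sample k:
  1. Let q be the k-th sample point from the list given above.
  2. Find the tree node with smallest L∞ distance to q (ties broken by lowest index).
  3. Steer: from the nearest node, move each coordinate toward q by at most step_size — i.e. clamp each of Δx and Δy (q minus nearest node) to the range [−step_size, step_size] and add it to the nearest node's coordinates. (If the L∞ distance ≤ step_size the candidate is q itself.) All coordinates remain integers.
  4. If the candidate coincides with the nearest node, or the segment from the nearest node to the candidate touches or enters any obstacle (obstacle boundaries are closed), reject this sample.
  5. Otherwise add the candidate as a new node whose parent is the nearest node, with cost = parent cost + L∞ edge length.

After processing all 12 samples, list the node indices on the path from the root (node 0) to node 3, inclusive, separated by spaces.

1. q=(4,13) nearest=0 d=11 new=(4,7) → blocked by [2,10]×[5,7], reject
2. q=(0,9) nearest=0 d=7 new=(0,7) → add node 1 parent=0 cost=5
3. q=(3,3) nearest=0 d=3 new=(3,3) → blocked by [1,9]×[3,5], reject
4. q=(2,3) nearest=0 d=2 new=(2,3) → blocked by [1,9]×[3,5], reject
5. q=(9,2) nearest=0 d=9 new=(5,2) → add node 2 parent=0 cost=5
6. q=(21,10) nearest=2 d=16 new=(10,7) → blocked by [2,10]×[5,7], reject
7. q=(21,3) nearest=2 d=16 new=(10,3) → add node 3 parent=2 cost=10
8. q=(28,15) nearest=3 d=18 new=(15,8) → add node 4 parent=3 cost=15
9. q=(16,12) nearest=4 d=4 new=(16,12) → blocked by [13,21]×[12,15], reject
10. q=(21,2) nearest=4 d=6 new=(20,3) → add node 5 parent=4 cost=20
11. q=(32,2) nearest=5 d=12 new=(25,2) → add node 6 parent=5 cost=25
12. q=(31,0) nearest=6 d=6 new=(30,0) → add node 7 parent=6 cost=30

Path: 0 2 3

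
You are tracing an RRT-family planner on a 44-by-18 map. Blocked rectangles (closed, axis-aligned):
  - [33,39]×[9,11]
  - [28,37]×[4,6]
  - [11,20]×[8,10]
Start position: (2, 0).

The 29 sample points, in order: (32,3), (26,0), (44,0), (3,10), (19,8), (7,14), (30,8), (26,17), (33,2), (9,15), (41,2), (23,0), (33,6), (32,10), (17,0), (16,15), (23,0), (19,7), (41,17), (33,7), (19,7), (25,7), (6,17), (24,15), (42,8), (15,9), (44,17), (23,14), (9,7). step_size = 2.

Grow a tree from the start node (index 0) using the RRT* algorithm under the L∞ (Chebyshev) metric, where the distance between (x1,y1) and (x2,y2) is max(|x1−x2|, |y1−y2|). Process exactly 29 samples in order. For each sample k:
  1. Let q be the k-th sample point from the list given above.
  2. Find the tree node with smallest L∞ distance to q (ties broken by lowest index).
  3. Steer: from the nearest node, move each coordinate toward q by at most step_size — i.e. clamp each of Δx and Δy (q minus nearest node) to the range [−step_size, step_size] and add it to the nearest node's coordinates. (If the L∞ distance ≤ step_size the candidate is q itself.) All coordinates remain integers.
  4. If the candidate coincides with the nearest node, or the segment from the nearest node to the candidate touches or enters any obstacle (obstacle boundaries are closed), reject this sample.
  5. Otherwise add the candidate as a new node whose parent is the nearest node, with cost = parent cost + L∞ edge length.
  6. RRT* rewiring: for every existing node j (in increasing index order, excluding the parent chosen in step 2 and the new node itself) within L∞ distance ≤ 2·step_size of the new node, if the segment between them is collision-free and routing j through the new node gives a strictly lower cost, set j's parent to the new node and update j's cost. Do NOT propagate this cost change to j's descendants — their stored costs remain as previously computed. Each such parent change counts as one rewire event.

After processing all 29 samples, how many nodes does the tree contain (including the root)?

1. q=(32,3) nearest=0 d=30 new=(4,2) → add node 1 parent=0 cost=2
2. q=(26,0) nearest=1 d=22 new=(6,0) → add node 2 parent=1 cost=4
3. q=(44,0) nearest=2 d=38 new=(8,0) → add node 3 parent=2 cost=6
4. q=(3,10) nearest=1 d=8 new=(3,4) → add node 4 parent=1 cost=4
5. q=(19,8) nearest=3 d=11 new=(10,2) → add node 5 parent=3 cost=8
6. q=(7,14) nearest=4 d=10 new=(5,6) → add node 6 parent=4 cost=6
7. q=(30,8) nearest=5 d=20 new=(12,4) → add node 7 parent=5 cost=10
8. q=(26,17) nearest=7 d=14 new=(14,6) → add node 8 parent=7 cost=12
9. q=(33,2) nearest=8 d=19 new=(16,4) → add node 9 parent=8 cost=14
10. q=(9,15) nearest=6 d=9 new=(7,8) → add node 10 parent=6 cost=8
11. q=(41,2) nearest=9 d=25 new=(18,2) → add node 11 parent=9 cost=16
12. q=(23,0) nearest=11 d=5 new=(20,0) → add node 12 parent=11 cost=18
13. q=(33,6) nearest=12 d=13 new=(22,2) → add node 13 parent=12 cost=20
14. q=(32,10) nearest=13 d=10 new=(24,4) → add node 14 parent=13 cost=22
15. q=(17,0) nearest=11 d=2 new=(17,0) → add node 15 parent=11 cost=18
16. q=(16,15) nearest=8 d=9 new=(16,8) → blocked by [11,20]×[8,10], reject
17. q=(23,0) nearest=13 d=2 new=(23,0) → add node 16 parent=13 cost=22
18. q=(19,7) nearest=9 d=3 new=(18,6) → add node 17 parent=9 cost=16
19. q=(41,17) nearest=14 d=17 new=(26,6) → add node 18 parent=14 cost=24
20. q=(33,7) nearest=18 d=7 new=(28,7) → add node 19 parent=18 cost=26
21. q=(19,7) nearest=17 d=1 new=(19,7) → add node 20 parent=17 cost=17
22. q=(25,7) nearest=18 d=1 new=(25,7) → add node 21 parent=18 cost=25
23. q=(6,17) nearest=10 d=9 new=(6,10) → add node 22 parent=10 cost=10
24. q=(24,15) nearest=19 d=8 new=(26,9) → add node 23 parent=19 cost=28
25. q=(42,8) nearest=19 d=14 new=(30,8) → add node 24 parent=19 cost=28
26. q=(15,9) nearest=8 d=3 new=(15,8) → blocked by [11,20]×[8,10], reject
27. q=(44,17) nearest=24 d=14 new=(32,10) → add node 25 parent=24 cost=30
28. q=(23,14) nearest=23 d=5 new=(24,11) → add node 26 parent=23 cost=30
29. q=(9,7) nearest=10 d=2 new=(9,7) → add node 27 parent=10 cost=10

Node count: 28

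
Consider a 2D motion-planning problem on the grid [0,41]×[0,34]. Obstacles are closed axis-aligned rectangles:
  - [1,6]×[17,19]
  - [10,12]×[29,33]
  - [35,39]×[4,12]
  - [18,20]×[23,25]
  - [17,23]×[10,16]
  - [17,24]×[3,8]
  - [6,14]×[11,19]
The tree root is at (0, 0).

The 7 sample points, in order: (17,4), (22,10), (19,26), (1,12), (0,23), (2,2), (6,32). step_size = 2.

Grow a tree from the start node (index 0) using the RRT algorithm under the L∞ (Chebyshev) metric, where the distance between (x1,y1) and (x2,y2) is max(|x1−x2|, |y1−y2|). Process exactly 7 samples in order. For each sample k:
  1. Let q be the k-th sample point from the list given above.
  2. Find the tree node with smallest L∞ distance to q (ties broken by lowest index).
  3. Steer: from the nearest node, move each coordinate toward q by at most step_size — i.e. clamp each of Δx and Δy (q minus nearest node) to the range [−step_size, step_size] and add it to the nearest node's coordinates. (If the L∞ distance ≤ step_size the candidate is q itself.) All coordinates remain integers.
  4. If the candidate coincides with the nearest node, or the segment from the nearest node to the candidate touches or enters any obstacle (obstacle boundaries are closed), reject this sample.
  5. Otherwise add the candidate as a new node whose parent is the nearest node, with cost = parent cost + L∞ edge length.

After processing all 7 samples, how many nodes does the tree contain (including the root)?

Node count: 7

1. q=(17,4) nearest=0 d=17 new=(2,2) → add node 1 parent=0 cost=2
2. q=(22,10) nearest=1 d=20 new=(4,4) → add node 2 parent=1 cost=4
3. q=(19,26) nearest=2 d=22 new=(6,6) → add node 3 parent=2 cost=6
4. q=(1,12) nearest=3 d=6 new=(4,8) → add node 4 parent=3 cost=8
5. q=(0,23) nearest=4 d=15 new=(2,10) → add node 5 parent=4 cost=10
6. q=(2,2) nearest=1 d=0 → coincident, reject
7. q=(6,32) nearest=5 d=22 new=(4,12) → add node 6 parent=5 cost=12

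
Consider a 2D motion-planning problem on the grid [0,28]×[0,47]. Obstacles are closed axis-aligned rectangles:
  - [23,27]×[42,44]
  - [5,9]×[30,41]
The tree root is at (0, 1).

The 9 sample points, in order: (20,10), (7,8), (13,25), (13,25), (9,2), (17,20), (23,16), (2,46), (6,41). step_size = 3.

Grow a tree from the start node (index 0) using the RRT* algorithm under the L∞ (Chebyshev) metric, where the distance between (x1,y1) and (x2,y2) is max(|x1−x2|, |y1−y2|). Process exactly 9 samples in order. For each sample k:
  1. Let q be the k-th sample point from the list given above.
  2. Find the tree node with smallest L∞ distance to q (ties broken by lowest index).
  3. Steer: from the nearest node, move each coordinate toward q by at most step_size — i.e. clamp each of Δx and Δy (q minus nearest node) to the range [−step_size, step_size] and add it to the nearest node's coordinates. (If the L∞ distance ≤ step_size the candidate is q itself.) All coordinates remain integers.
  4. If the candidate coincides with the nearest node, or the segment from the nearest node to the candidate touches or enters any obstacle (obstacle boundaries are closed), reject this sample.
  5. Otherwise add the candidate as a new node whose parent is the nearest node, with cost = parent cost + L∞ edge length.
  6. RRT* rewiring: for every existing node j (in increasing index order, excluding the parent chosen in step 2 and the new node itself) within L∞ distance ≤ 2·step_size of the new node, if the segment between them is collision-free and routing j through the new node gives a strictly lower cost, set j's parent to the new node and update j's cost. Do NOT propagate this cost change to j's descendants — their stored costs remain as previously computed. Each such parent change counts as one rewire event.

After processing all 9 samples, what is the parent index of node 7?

Parent of node 7: 6

1. q=(20,10) nearest=0 d=20 new=(3,4) → add node 1 parent=0 cost=3
2. q=(7,8) nearest=1 d=4 new=(6,7) → add node 2 parent=1 cost=6
3. q=(13,25) nearest=2 d=18 new=(9,10) → add node 3 parent=2 cost=9
4. q=(13,25) nearest=3 d=15 new=(12,13) → add node 4 parent=3 cost=12
5. q=(9,2) nearest=2 d=5 new=(9,4) → add node 5 parent=2 cost=9
6. q=(17,20) nearest=4 d=7 new=(15,16) → add node 6 parent=4 cost=15
7. q=(23,16) nearest=6 d=8 new=(18,16) → add node 7 parent=6 cost=18
8. q=(2,46) nearest=6 d=30 new=(12,19) → add node 8 parent=6 cost=18
9. q=(6,41) nearest=8 d=22 new=(9,22) → add node 9 parent=8 cost=21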